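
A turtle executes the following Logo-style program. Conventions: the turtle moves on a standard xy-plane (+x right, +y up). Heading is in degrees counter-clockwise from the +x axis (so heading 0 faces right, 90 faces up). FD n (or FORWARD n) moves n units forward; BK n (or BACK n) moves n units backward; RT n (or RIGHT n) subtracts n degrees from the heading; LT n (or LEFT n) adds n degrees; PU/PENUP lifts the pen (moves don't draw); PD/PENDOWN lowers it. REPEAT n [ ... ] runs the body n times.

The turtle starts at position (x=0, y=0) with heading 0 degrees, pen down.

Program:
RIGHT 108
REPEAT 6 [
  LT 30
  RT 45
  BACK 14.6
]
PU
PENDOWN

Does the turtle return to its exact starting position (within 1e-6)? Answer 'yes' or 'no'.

Executing turtle program step by step:
Start: pos=(0,0), heading=0, pen down
RT 108: heading 0 -> 252
REPEAT 6 [
  -- iteration 1/6 --
  LT 30: heading 252 -> 282
  RT 45: heading 282 -> 237
  BK 14.6: (0,0) -> (7.952,12.245) [heading=237, draw]
  -- iteration 2/6 --
  LT 30: heading 237 -> 267
  RT 45: heading 267 -> 222
  BK 14.6: (7.952,12.245) -> (18.802,22.014) [heading=222, draw]
  -- iteration 3/6 --
  LT 30: heading 222 -> 252
  RT 45: heading 252 -> 207
  BK 14.6: (18.802,22.014) -> (31.81,28.642) [heading=207, draw]
  -- iteration 4/6 --
  LT 30: heading 207 -> 237
  RT 45: heading 237 -> 192
  BK 14.6: (31.81,28.642) -> (46.091,31.678) [heading=192, draw]
  -- iteration 5/6 --
  LT 30: heading 192 -> 222
  RT 45: heading 222 -> 177
  BK 14.6: (46.091,31.678) -> (60.671,30.914) [heading=177, draw]
  -- iteration 6/6 --
  LT 30: heading 177 -> 207
  RT 45: heading 207 -> 162
  BK 14.6: (60.671,30.914) -> (74.557,26.402) [heading=162, draw]
]
PU: pen up
PD: pen down
Final: pos=(74.557,26.402), heading=162, 6 segment(s) drawn

Start position: (0, 0)
Final position: (74.557, 26.402)
Distance = 79.093; >= 1e-6 -> NOT closed

Answer: no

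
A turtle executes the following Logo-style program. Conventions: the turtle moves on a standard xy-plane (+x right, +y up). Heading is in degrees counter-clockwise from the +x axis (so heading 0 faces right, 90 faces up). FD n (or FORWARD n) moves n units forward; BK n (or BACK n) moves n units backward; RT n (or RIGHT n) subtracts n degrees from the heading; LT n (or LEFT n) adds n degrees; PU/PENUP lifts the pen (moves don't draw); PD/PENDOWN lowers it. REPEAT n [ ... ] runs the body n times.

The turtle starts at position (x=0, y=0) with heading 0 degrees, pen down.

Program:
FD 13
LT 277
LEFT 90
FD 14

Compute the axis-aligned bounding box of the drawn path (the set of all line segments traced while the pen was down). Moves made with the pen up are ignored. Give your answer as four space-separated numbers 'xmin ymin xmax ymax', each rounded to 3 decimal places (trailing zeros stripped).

Answer: 0 0 26.896 1.706

Derivation:
Executing turtle program step by step:
Start: pos=(0,0), heading=0, pen down
FD 13: (0,0) -> (13,0) [heading=0, draw]
LT 277: heading 0 -> 277
LT 90: heading 277 -> 7
FD 14: (13,0) -> (26.896,1.706) [heading=7, draw]
Final: pos=(26.896,1.706), heading=7, 2 segment(s) drawn

Segment endpoints: x in {0, 13, 26.896}, y in {0, 1.706}
xmin=0, ymin=0, xmax=26.896, ymax=1.706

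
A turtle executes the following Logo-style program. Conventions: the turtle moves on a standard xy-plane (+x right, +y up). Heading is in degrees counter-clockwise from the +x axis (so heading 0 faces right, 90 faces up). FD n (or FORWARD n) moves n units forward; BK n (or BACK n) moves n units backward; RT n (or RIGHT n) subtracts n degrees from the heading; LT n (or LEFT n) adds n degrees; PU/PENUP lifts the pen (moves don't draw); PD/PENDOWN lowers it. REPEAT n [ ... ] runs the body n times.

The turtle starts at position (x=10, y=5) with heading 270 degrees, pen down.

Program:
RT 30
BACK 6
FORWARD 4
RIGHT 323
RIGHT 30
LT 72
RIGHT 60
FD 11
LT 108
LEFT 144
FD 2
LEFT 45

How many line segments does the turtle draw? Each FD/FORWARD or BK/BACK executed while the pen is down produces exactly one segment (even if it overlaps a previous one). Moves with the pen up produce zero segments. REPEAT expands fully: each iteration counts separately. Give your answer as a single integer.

Answer: 4

Derivation:
Executing turtle program step by step:
Start: pos=(10,5), heading=270, pen down
RT 30: heading 270 -> 240
BK 6: (10,5) -> (13,10.196) [heading=240, draw]
FD 4: (13,10.196) -> (11,6.732) [heading=240, draw]
RT 323: heading 240 -> 277
RT 30: heading 277 -> 247
LT 72: heading 247 -> 319
RT 60: heading 319 -> 259
FD 11: (11,6.732) -> (8.901,-4.066) [heading=259, draw]
LT 108: heading 259 -> 7
LT 144: heading 7 -> 151
FD 2: (8.901,-4.066) -> (7.152,-3.096) [heading=151, draw]
LT 45: heading 151 -> 196
Final: pos=(7.152,-3.096), heading=196, 4 segment(s) drawn
Segments drawn: 4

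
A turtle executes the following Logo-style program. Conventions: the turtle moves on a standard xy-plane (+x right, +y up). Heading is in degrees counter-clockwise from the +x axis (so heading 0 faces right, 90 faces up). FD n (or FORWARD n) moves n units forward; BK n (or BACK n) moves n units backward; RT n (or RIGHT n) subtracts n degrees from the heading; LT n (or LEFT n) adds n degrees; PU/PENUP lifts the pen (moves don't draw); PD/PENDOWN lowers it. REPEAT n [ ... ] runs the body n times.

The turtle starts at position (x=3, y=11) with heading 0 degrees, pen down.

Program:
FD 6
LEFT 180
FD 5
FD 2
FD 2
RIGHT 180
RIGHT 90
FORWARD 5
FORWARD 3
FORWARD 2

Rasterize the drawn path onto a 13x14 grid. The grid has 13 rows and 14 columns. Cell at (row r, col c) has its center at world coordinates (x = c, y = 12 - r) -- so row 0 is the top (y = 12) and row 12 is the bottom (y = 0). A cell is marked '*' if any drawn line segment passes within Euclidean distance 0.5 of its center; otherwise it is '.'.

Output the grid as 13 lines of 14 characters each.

Segment 0: (3,11) -> (9,11)
Segment 1: (9,11) -> (4,11)
Segment 2: (4,11) -> (2,11)
Segment 3: (2,11) -> (0,11)
Segment 4: (0,11) -> (0,6)
Segment 5: (0,6) -> (0,3)
Segment 6: (0,3) -> (0,1)

Answer: ..............
**********....
*.............
*.............
*.............
*.............
*.............
*.............
*.............
*.............
*.............
*.............
..............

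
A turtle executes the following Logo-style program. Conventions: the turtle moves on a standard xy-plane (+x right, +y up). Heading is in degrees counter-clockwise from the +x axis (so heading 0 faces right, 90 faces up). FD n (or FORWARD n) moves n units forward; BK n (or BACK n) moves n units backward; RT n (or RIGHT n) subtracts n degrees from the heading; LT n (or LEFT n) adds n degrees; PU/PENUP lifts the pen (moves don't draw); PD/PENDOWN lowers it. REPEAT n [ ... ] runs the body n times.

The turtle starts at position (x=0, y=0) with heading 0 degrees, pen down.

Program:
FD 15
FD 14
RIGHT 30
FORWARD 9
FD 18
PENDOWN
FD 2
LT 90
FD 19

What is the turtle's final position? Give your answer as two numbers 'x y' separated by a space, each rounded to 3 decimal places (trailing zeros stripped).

Executing turtle program step by step:
Start: pos=(0,0), heading=0, pen down
FD 15: (0,0) -> (15,0) [heading=0, draw]
FD 14: (15,0) -> (29,0) [heading=0, draw]
RT 30: heading 0 -> 330
FD 9: (29,0) -> (36.794,-4.5) [heading=330, draw]
FD 18: (36.794,-4.5) -> (52.383,-13.5) [heading=330, draw]
PD: pen down
FD 2: (52.383,-13.5) -> (54.115,-14.5) [heading=330, draw]
LT 90: heading 330 -> 60
FD 19: (54.115,-14.5) -> (63.615,1.954) [heading=60, draw]
Final: pos=(63.615,1.954), heading=60, 6 segment(s) drawn

Answer: 63.615 1.954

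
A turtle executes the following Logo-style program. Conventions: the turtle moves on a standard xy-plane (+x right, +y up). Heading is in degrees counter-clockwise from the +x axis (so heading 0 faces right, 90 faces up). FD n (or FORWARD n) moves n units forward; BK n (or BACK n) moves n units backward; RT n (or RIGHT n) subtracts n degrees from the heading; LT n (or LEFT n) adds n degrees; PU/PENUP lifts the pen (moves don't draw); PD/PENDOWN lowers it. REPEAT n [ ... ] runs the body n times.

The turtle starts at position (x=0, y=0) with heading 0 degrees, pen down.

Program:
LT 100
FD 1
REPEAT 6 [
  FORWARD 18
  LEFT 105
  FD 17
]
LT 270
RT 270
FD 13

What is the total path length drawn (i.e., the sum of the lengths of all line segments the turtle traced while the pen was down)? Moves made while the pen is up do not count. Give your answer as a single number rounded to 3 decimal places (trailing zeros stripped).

Answer: 224

Derivation:
Executing turtle program step by step:
Start: pos=(0,0), heading=0, pen down
LT 100: heading 0 -> 100
FD 1: (0,0) -> (-0.174,0.985) [heading=100, draw]
REPEAT 6 [
  -- iteration 1/6 --
  FD 18: (-0.174,0.985) -> (-3.299,18.711) [heading=100, draw]
  LT 105: heading 100 -> 205
  FD 17: (-3.299,18.711) -> (-18.707,11.527) [heading=205, draw]
  -- iteration 2/6 --
  FD 18: (-18.707,11.527) -> (-35.02,3.92) [heading=205, draw]
  LT 105: heading 205 -> 310
  FD 17: (-35.02,3.92) -> (-24.093,-9.103) [heading=310, draw]
  -- iteration 3/6 --
  FD 18: (-24.093,-9.103) -> (-12.523,-22.892) [heading=310, draw]
  LT 105: heading 310 -> 55
  FD 17: (-12.523,-22.892) -> (-2.772,-8.966) [heading=55, draw]
  -- iteration 4/6 --
  FD 18: (-2.772,-8.966) -> (7.553,5.778) [heading=55, draw]
  LT 105: heading 55 -> 160
  FD 17: (7.553,5.778) -> (-8.422,11.593) [heading=160, draw]
  -- iteration 5/6 --
  FD 18: (-8.422,11.593) -> (-25.337,17.749) [heading=160, draw]
  LT 105: heading 160 -> 265
  FD 17: (-25.337,17.749) -> (-26.818,0.814) [heading=265, draw]
  -- iteration 6/6 --
  FD 18: (-26.818,0.814) -> (-28.387,-17.118) [heading=265, draw]
  LT 105: heading 265 -> 10
  FD 17: (-28.387,-17.118) -> (-11.645,-14.166) [heading=10, draw]
]
LT 270: heading 10 -> 280
RT 270: heading 280 -> 10
FD 13: (-11.645,-14.166) -> (1.157,-11.908) [heading=10, draw]
Final: pos=(1.157,-11.908), heading=10, 14 segment(s) drawn

Segment lengths:
  seg 1: (0,0) -> (-0.174,0.985), length = 1
  seg 2: (-0.174,0.985) -> (-3.299,18.711), length = 18
  seg 3: (-3.299,18.711) -> (-18.707,11.527), length = 17
  seg 4: (-18.707,11.527) -> (-35.02,3.92), length = 18
  seg 5: (-35.02,3.92) -> (-24.093,-9.103), length = 17
  seg 6: (-24.093,-9.103) -> (-12.523,-22.892), length = 18
  seg 7: (-12.523,-22.892) -> (-2.772,-8.966), length = 17
  seg 8: (-2.772,-8.966) -> (7.553,5.778), length = 18
  seg 9: (7.553,5.778) -> (-8.422,11.593), length = 17
  seg 10: (-8.422,11.593) -> (-25.337,17.749), length = 18
  seg 11: (-25.337,17.749) -> (-26.818,0.814), length = 17
  seg 12: (-26.818,0.814) -> (-28.387,-17.118), length = 18
  seg 13: (-28.387,-17.118) -> (-11.645,-14.166), length = 17
  seg 14: (-11.645,-14.166) -> (1.157,-11.908), length = 13
Total = 224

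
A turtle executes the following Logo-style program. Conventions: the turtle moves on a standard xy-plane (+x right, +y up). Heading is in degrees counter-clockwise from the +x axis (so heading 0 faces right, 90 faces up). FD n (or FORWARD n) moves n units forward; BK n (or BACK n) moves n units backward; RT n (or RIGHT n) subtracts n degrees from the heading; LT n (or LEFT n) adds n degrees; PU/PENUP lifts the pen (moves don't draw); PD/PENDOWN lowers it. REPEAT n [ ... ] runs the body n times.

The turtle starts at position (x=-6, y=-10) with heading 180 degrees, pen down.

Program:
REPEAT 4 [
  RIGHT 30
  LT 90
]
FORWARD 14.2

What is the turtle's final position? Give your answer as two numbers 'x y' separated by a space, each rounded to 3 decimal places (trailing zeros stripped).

Executing turtle program step by step:
Start: pos=(-6,-10), heading=180, pen down
REPEAT 4 [
  -- iteration 1/4 --
  RT 30: heading 180 -> 150
  LT 90: heading 150 -> 240
  -- iteration 2/4 --
  RT 30: heading 240 -> 210
  LT 90: heading 210 -> 300
  -- iteration 3/4 --
  RT 30: heading 300 -> 270
  LT 90: heading 270 -> 0
  -- iteration 4/4 --
  RT 30: heading 0 -> 330
  LT 90: heading 330 -> 60
]
FD 14.2: (-6,-10) -> (1.1,2.298) [heading=60, draw]
Final: pos=(1.1,2.298), heading=60, 1 segment(s) drawn

Answer: 1.1 2.298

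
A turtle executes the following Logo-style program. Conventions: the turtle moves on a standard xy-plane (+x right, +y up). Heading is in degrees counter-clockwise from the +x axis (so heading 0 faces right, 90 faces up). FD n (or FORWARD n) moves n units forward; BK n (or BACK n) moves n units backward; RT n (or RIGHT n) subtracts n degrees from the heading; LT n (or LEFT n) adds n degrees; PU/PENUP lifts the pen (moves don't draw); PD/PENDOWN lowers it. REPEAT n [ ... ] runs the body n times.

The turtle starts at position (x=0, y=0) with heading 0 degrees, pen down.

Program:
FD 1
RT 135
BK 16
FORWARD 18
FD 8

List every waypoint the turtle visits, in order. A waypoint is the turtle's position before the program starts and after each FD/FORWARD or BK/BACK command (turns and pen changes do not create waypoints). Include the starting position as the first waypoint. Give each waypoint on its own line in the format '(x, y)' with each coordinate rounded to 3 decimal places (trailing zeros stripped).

Executing turtle program step by step:
Start: pos=(0,0), heading=0, pen down
FD 1: (0,0) -> (1,0) [heading=0, draw]
RT 135: heading 0 -> 225
BK 16: (1,0) -> (12.314,11.314) [heading=225, draw]
FD 18: (12.314,11.314) -> (-0.414,-1.414) [heading=225, draw]
FD 8: (-0.414,-1.414) -> (-6.071,-7.071) [heading=225, draw]
Final: pos=(-6.071,-7.071), heading=225, 4 segment(s) drawn
Waypoints (5 total):
(0, 0)
(1, 0)
(12.314, 11.314)
(-0.414, -1.414)
(-6.071, -7.071)

Answer: (0, 0)
(1, 0)
(12.314, 11.314)
(-0.414, -1.414)
(-6.071, -7.071)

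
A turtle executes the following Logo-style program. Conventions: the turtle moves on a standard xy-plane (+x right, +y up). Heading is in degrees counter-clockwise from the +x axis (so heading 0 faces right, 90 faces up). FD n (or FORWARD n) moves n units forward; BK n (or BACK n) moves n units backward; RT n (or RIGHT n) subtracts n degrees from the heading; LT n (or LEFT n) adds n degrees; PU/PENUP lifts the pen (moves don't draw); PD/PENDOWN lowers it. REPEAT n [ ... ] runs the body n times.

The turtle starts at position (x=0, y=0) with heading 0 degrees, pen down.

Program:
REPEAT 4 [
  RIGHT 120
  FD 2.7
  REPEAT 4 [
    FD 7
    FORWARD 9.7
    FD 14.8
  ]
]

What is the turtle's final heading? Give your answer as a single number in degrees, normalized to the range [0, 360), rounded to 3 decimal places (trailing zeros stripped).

Executing turtle program step by step:
Start: pos=(0,0), heading=0, pen down
REPEAT 4 [
  -- iteration 1/4 --
  RT 120: heading 0 -> 240
  FD 2.7: (0,0) -> (-1.35,-2.338) [heading=240, draw]
  REPEAT 4 [
    -- iteration 1/4 --
    FD 7: (-1.35,-2.338) -> (-4.85,-8.4) [heading=240, draw]
    FD 9.7: (-4.85,-8.4) -> (-9.7,-16.801) [heading=240, draw]
    FD 14.8: (-9.7,-16.801) -> (-17.1,-29.618) [heading=240, draw]
    -- iteration 2/4 --
    FD 7: (-17.1,-29.618) -> (-20.6,-35.68) [heading=240, draw]
    FD 9.7: (-20.6,-35.68) -> (-25.45,-44.081) [heading=240, draw]
    FD 14.8: (-25.45,-44.081) -> (-32.85,-56.898) [heading=240, draw]
    -- iteration 3/4 --
    FD 7: (-32.85,-56.898) -> (-36.35,-62.96) [heading=240, draw]
    FD 9.7: (-36.35,-62.96) -> (-41.2,-71.36) [heading=240, draw]
    FD 14.8: (-41.2,-71.36) -> (-48.6,-84.178) [heading=240, draw]
    -- iteration 4/4 --
    FD 7: (-48.6,-84.178) -> (-52.1,-90.24) [heading=240, draw]
    FD 9.7: (-52.1,-90.24) -> (-56.95,-98.64) [heading=240, draw]
    FD 14.8: (-56.95,-98.64) -> (-64.35,-111.457) [heading=240, draw]
  ]
  -- iteration 2/4 --
  RT 120: heading 240 -> 120
  FD 2.7: (-64.35,-111.457) -> (-65.7,-109.119) [heading=120, draw]
  REPEAT 4 [
    -- iteration 1/4 --
    FD 7: (-65.7,-109.119) -> (-69.2,-103.057) [heading=120, draw]
    FD 9.7: (-69.2,-103.057) -> (-74.05,-94.657) [heading=120, draw]
    FD 14.8: (-74.05,-94.657) -> (-81.45,-81.839) [heading=120, draw]
    -- iteration 2/4 --
    FD 7: (-81.45,-81.839) -> (-84.95,-75.777) [heading=120, draw]
    FD 9.7: (-84.95,-75.777) -> (-89.8,-67.377) [heading=120, draw]
    FD 14.8: (-89.8,-67.377) -> (-97.2,-54.56) [heading=120, draw]
    -- iteration 3/4 --
    FD 7: (-97.2,-54.56) -> (-100.7,-48.497) [heading=120, draw]
    FD 9.7: (-100.7,-48.497) -> (-105.55,-40.097) [heading=120, draw]
    FD 14.8: (-105.55,-40.097) -> (-112.95,-27.28) [heading=120, draw]
    -- iteration 4/4 --
    FD 7: (-112.95,-27.28) -> (-116.45,-21.218) [heading=120, draw]
    FD 9.7: (-116.45,-21.218) -> (-121.3,-12.817) [heading=120, draw]
    FD 14.8: (-121.3,-12.817) -> (-128.7,0) [heading=120, draw]
  ]
  -- iteration 3/4 --
  RT 120: heading 120 -> 0
  FD 2.7: (-128.7,0) -> (-126,0) [heading=0, draw]
  REPEAT 4 [
    -- iteration 1/4 --
    FD 7: (-126,0) -> (-119,0) [heading=0, draw]
    FD 9.7: (-119,0) -> (-109.3,0) [heading=0, draw]
    FD 14.8: (-109.3,0) -> (-94.5,0) [heading=0, draw]
    -- iteration 2/4 --
    FD 7: (-94.5,0) -> (-87.5,0) [heading=0, draw]
    FD 9.7: (-87.5,0) -> (-77.8,0) [heading=0, draw]
    FD 14.8: (-77.8,0) -> (-63,0) [heading=0, draw]
    -- iteration 3/4 --
    FD 7: (-63,0) -> (-56,0) [heading=0, draw]
    FD 9.7: (-56,0) -> (-46.3,0) [heading=0, draw]
    FD 14.8: (-46.3,0) -> (-31.5,0) [heading=0, draw]
    -- iteration 4/4 --
    FD 7: (-31.5,0) -> (-24.5,0) [heading=0, draw]
    FD 9.7: (-24.5,0) -> (-14.8,0) [heading=0, draw]
    FD 14.8: (-14.8,0) -> (0,0) [heading=0, draw]
  ]
  -- iteration 4/4 --
  RT 120: heading 0 -> 240
  FD 2.7: (0,0) -> (-1.35,-2.338) [heading=240, draw]
  REPEAT 4 [
    -- iteration 1/4 --
    FD 7: (-1.35,-2.338) -> (-4.85,-8.4) [heading=240, draw]
    FD 9.7: (-4.85,-8.4) -> (-9.7,-16.801) [heading=240, draw]
    FD 14.8: (-9.7,-16.801) -> (-17.1,-29.618) [heading=240, draw]
    -- iteration 2/4 --
    FD 7: (-17.1,-29.618) -> (-20.6,-35.68) [heading=240, draw]
    FD 9.7: (-20.6,-35.68) -> (-25.45,-44.081) [heading=240, draw]
    FD 14.8: (-25.45,-44.081) -> (-32.85,-56.898) [heading=240, draw]
    -- iteration 3/4 --
    FD 7: (-32.85,-56.898) -> (-36.35,-62.96) [heading=240, draw]
    FD 9.7: (-36.35,-62.96) -> (-41.2,-71.36) [heading=240, draw]
    FD 14.8: (-41.2,-71.36) -> (-48.6,-84.178) [heading=240, draw]
    -- iteration 4/4 --
    FD 7: (-48.6,-84.178) -> (-52.1,-90.24) [heading=240, draw]
    FD 9.7: (-52.1,-90.24) -> (-56.95,-98.64) [heading=240, draw]
    FD 14.8: (-56.95,-98.64) -> (-64.35,-111.457) [heading=240, draw]
  ]
]
Final: pos=(-64.35,-111.457), heading=240, 52 segment(s) drawn

Answer: 240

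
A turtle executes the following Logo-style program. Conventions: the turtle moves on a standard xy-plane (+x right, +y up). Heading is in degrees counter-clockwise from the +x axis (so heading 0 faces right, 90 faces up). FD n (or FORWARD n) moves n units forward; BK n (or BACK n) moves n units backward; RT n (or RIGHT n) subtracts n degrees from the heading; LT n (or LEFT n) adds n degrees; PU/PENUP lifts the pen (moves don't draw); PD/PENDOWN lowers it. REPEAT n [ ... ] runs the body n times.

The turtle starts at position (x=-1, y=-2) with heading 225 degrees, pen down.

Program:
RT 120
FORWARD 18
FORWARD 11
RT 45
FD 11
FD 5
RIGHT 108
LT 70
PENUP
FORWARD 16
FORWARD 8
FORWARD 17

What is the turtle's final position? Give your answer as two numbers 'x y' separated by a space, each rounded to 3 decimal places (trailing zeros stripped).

Answer: 37.509 55.227

Derivation:
Executing turtle program step by step:
Start: pos=(-1,-2), heading=225, pen down
RT 120: heading 225 -> 105
FD 18: (-1,-2) -> (-5.659,15.387) [heading=105, draw]
FD 11: (-5.659,15.387) -> (-8.506,26.012) [heading=105, draw]
RT 45: heading 105 -> 60
FD 11: (-8.506,26.012) -> (-3.006,35.538) [heading=60, draw]
FD 5: (-3.006,35.538) -> (-0.506,39.868) [heading=60, draw]
RT 108: heading 60 -> 312
LT 70: heading 312 -> 22
PU: pen up
FD 16: (-0.506,39.868) -> (14.329,45.862) [heading=22, move]
FD 8: (14.329,45.862) -> (21.747,48.859) [heading=22, move]
FD 17: (21.747,48.859) -> (37.509,55.227) [heading=22, move]
Final: pos=(37.509,55.227), heading=22, 4 segment(s) drawn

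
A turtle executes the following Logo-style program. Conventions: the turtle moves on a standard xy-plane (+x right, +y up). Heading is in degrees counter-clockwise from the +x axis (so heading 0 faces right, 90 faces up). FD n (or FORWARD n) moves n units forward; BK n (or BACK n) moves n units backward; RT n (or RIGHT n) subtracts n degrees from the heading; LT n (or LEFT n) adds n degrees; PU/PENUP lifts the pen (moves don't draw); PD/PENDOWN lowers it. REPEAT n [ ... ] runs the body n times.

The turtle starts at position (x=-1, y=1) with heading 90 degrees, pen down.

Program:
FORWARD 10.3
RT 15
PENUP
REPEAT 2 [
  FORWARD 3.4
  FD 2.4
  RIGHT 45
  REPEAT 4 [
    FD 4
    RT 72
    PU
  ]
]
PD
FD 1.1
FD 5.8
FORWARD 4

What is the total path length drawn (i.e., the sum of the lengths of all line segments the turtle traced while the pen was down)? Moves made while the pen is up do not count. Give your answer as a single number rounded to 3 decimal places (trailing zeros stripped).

Executing turtle program step by step:
Start: pos=(-1,1), heading=90, pen down
FD 10.3: (-1,1) -> (-1,11.3) [heading=90, draw]
RT 15: heading 90 -> 75
PU: pen up
REPEAT 2 [
  -- iteration 1/2 --
  FD 3.4: (-1,11.3) -> (-0.12,14.584) [heading=75, move]
  FD 2.4: (-0.12,14.584) -> (0.501,16.902) [heading=75, move]
  RT 45: heading 75 -> 30
  REPEAT 4 [
    -- iteration 1/4 --
    FD 4: (0.501,16.902) -> (3.965,18.902) [heading=30, move]
    RT 72: heading 30 -> 318
    PU: pen up
    -- iteration 2/4 --
    FD 4: (3.965,18.902) -> (6.938,16.226) [heading=318, move]
    RT 72: heading 318 -> 246
    PU: pen up
    -- iteration 3/4 --
    FD 4: (6.938,16.226) -> (5.311,12.572) [heading=246, move]
    RT 72: heading 246 -> 174
    PU: pen up
    -- iteration 4/4 --
    FD 4: (5.311,12.572) -> (1.333,12.99) [heading=174, move]
    RT 72: heading 174 -> 102
    PU: pen up
  ]
  -- iteration 2/2 --
  FD 3.4: (1.333,12.99) -> (0.626,16.315) [heading=102, move]
  FD 2.4: (0.626,16.315) -> (0.127,18.663) [heading=102, move]
  RT 45: heading 102 -> 57
  REPEAT 4 [
    -- iteration 1/4 --
    FD 4: (0.127,18.663) -> (2.305,22.018) [heading=57, move]
    RT 72: heading 57 -> 345
    PU: pen up
    -- iteration 2/4 --
    FD 4: (2.305,22.018) -> (6.169,20.982) [heading=345, move]
    RT 72: heading 345 -> 273
    PU: pen up
    -- iteration 3/4 --
    FD 4: (6.169,20.982) -> (6.379,16.988) [heading=273, move]
    RT 72: heading 273 -> 201
    PU: pen up
    -- iteration 4/4 --
    FD 4: (6.379,16.988) -> (2.644,15.554) [heading=201, move]
    RT 72: heading 201 -> 129
    PU: pen up
  ]
]
PD: pen down
FD 1.1: (2.644,15.554) -> (1.952,16.409) [heading=129, draw]
FD 5.8: (1.952,16.409) -> (-1.698,20.917) [heading=129, draw]
FD 4: (-1.698,20.917) -> (-4.215,24.025) [heading=129, draw]
Final: pos=(-4.215,24.025), heading=129, 4 segment(s) drawn

Segment lengths:
  seg 1: (-1,1) -> (-1,11.3), length = 10.3
  seg 2: (2.644,15.554) -> (1.952,16.409), length = 1.1
  seg 3: (1.952,16.409) -> (-1.698,20.917), length = 5.8
  seg 4: (-1.698,20.917) -> (-4.215,24.025), length = 4
Total = 21.2

Answer: 21.2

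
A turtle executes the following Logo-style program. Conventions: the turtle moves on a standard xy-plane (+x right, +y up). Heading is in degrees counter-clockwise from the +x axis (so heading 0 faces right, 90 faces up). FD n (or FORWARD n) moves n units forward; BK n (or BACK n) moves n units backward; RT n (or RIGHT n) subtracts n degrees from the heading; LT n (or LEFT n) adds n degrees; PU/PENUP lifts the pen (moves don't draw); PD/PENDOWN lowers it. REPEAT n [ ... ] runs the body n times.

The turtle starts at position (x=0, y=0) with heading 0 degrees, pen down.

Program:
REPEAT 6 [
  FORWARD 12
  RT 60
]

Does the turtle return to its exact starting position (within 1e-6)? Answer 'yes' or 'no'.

Executing turtle program step by step:
Start: pos=(0,0), heading=0, pen down
REPEAT 6 [
  -- iteration 1/6 --
  FD 12: (0,0) -> (12,0) [heading=0, draw]
  RT 60: heading 0 -> 300
  -- iteration 2/6 --
  FD 12: (12,0) -> (18,-10.392) [heading=300, draw]
  RT 60: heading 300 -> 240
  -- iteration 3/6 --
  FD 12: (18,-10.392) -> (12,-20.785) [heading=240, draw]
  RT 60: heading 240 -> 180
  -- iteration 4/6 --
  FD 12: (12,-20.785) -> (0,-20.785) [heading=180, draw]
  RT 60: heading 180 -> 120
  -- iteration 5/6 --
  FD 12: (0,-20.785) -> (-6,-10.392) [heading=120, draw]
  RT 60: heading 120 -> 60
  -- iteration 6/6 --
  FD 12: (-6,-10.392) -> (0,0) [heading=60, draw]
  RT 60: heading 60 -> 0
]
Final: pos=(0,0), heading=0, 6 segment(s) drawn

Start position: (0, 0)
Final position: (0, 0)
Distance = 0; < 1e-6 -> CLOSED

Answer: yes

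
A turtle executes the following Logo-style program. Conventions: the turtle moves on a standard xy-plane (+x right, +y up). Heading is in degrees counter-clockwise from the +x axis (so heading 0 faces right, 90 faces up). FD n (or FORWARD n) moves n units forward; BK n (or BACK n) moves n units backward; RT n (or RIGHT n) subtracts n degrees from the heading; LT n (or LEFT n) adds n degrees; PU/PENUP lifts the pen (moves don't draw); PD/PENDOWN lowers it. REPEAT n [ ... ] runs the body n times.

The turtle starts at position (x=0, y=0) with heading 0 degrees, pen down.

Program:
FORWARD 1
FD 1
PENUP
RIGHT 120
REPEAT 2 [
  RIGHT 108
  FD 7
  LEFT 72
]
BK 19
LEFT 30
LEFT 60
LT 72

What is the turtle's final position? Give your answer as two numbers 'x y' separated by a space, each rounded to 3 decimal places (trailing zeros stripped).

Answer: 15.169 8.213

Derivation:
Executing turtle program step by step:
Start: pos=(0,0), heading=0, pen down
FD 1: (0,0) -> (1,0) [heading=0, draw]
FD 1: (1,0) -> (2,0) [heading=0, draw]
PU: pen up
RT 120: heading 0 -> 240
REPEAT 2 [
  -- iteration 1/2 --
  RT 108: heading 240 -> 132
  FD 7: (2,0) -> (-2.684,5.202) [heading=132, move]
  LT 72: heading 132 -> 204
  -- iteration 2/2 --
  RT 108: heading 204 -> 96
  FD 7: (-2.684,5.202) -> (-3.416,12.164) [heading=96, move]
  LT 72: heading 96 -> 168
]
BK 19: (-3.416,12.164) -> (15.169,8.213) [heading=168, move]
LT 30: heading 168 -> 198
LT 60: heading 198 -> 258
LT 72: heading 258 -> 330
Final: pos=(15.169,8.213), heading=330, 2 segment(s) drawn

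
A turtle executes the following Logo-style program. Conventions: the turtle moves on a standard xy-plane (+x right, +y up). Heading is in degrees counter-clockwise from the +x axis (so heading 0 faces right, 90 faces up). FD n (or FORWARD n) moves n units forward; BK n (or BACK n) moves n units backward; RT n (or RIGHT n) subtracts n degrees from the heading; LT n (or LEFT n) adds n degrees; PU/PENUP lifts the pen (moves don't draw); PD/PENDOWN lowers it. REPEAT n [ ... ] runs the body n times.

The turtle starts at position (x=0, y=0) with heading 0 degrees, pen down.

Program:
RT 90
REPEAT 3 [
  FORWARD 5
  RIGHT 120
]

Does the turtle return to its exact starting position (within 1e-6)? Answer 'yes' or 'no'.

Answer: yes

Derivation:
Executing turtle program step by step:
Start: pos=(0,0), heading=0, pen down
RT 90: heading 0 -> 270
REPEAT 3 [
  -- iteration 1/3 --
  FD 5: (0,0) -> (0,-5) [heading=270, draw]
  RT 120: heading 270 -> 150
  -- iteration 2/3 --
  FD 5: (0,-5) -> (-4.33,-2.5) [heading=150, draw]
  RT 120: heading 150 -> 30
  -- iteration 3/3 --
  FD 5: (-4.33,-2.5) -> (0,0) [heading=30, draw]
  RT 120: heading 30 -> 270
]
Final: pos=(0,0), heading=270, 3 segment(s) drawn

Start position: (0, 0)
Final position: (0, 0)
Distance = 0; < 1e-6 -> CLOSED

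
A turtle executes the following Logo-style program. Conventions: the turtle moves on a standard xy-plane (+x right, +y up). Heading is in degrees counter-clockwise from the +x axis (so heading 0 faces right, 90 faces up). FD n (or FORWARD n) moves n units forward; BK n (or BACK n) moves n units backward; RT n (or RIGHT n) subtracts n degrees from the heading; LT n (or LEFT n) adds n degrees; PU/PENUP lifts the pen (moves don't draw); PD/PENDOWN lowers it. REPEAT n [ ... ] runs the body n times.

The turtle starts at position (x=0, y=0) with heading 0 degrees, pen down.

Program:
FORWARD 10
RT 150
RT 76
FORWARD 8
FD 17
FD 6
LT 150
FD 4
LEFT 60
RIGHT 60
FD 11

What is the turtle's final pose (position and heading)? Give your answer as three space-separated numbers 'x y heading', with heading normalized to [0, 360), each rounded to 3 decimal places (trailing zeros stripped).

Executing turtle program step by step:
Start: pos=(0,0), heading=0, pen down
FD 10: (0,0) -> (10,0) [heading=0, draw]
RT 150: heading 0 -> 210
RT 76: heading 210 -> 134
FD 8: (10,0) -> (4.443,5.755) [heading=134, draw]
FD 17: (4.443,5.755) -> (-7.366,17.983) [heading=134, draw]
FD 6: (-7.366,17.983) -> (-11.534,22.3) [heading=134, draw]
LT 150: heading 134 -> 284
FD 4: (-11.534,22.3) -> (-10.567,18.418) [heading=284, draw]
LT 60: heading 284 -> 344
RT 60: heading 344 -> 284
FD 11: (-10.567,18.418) -> (-7.906,7.745) [heading=284, draw]
Final: pos=(-7.906,7.745), heading=284, 6 segment(s) drawn

Answer: -7.906 7.745 284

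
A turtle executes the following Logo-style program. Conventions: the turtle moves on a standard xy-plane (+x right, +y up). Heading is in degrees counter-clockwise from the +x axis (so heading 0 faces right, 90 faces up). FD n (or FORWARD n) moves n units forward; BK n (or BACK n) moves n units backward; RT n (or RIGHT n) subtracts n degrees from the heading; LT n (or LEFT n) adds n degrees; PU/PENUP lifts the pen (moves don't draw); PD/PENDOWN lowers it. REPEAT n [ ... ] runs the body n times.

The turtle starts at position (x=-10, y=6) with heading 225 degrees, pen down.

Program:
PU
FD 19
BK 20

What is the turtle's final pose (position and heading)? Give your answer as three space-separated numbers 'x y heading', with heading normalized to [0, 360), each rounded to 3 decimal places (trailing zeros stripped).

Executing turtle program step by step:
Start: pos=(-10,6), heading=225, pen down
PU: pen up
FD 19: (-10,6) -> (-23.435,-7.435) [heading=225, move]
BK 20: (-23.435,-7.435) -> (-9.293,6.707) [heading=225, move]
Final: pos=(-9.293,6.707), heading=225, 0 segment(s) drawn

Answer: -9.293 6.707 225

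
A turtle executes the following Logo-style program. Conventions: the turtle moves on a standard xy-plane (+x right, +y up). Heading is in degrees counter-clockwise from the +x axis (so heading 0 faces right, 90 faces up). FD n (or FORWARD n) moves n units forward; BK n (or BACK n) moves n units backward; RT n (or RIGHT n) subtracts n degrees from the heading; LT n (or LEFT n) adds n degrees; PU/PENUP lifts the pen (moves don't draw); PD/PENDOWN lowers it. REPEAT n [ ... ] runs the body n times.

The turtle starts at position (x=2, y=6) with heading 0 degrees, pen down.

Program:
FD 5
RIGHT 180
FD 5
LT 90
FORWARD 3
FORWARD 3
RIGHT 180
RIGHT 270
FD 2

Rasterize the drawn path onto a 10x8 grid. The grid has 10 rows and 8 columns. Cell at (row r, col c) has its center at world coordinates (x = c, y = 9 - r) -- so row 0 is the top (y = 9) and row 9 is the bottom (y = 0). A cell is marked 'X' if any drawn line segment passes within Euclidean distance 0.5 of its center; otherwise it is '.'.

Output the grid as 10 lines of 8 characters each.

Answer: ........
........
........
..XXXXXX
..X.....
..X.....
..X.....
..X.....
..X.....
XXX.....

Derivation:
Segment 0: (2,6) -> (7,6)
Segment 1: (7,6) -> (2,6)
Segment 2: (2,6) -> (2,3)
Segment 3: (2,3) -> (2,-0)
Segment 4: (2,-0) -> (0,-0)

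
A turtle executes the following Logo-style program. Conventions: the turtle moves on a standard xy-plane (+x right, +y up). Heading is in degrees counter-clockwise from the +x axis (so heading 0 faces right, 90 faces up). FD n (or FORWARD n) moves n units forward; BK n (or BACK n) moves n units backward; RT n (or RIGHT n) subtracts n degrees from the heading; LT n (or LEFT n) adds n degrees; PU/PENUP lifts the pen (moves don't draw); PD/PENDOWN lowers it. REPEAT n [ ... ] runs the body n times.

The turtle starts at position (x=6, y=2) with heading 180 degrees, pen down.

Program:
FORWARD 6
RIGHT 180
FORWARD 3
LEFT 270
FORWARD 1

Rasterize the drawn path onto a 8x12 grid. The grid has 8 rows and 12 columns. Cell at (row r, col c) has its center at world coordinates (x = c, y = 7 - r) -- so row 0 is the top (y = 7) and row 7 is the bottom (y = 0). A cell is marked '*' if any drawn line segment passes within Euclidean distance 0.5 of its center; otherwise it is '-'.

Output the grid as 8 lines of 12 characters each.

Segment 0: (6,2) -> (0,2)
Segment 1: (0,2) -> (3,2)
Segment 2: (3,2) -> (3,1)

Answer: ------------
------------
------------
------------
------------
*******-----
---*--------
------------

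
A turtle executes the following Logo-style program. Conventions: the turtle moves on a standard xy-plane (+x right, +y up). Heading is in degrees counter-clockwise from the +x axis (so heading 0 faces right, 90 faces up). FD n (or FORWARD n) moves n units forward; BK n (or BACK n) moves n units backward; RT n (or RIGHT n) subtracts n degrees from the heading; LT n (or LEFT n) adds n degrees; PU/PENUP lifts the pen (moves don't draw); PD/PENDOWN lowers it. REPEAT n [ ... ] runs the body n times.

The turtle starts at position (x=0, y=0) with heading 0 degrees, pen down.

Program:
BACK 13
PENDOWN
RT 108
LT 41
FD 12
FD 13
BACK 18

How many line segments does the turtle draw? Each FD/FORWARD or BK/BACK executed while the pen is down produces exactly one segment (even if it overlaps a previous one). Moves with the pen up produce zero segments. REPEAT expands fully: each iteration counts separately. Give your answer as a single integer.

Answer: 4

Derivation:
Executing turtle program step by step:
Start: pos=(0,0), heading=0, pen down
BK 13: (0,0) -> (-13,0) [heading=0, draw]
PD: pen down
RT 108: heading 0 -> 252
LT 41: heading 252 -> 293
FD 12: (-13,0) -> (-8.311,-11.046) [heading=293, draw]
FD 13: (-8.311,-11.046) -> (-3.232,-23.013) [heading=293, draw]
BK 18: (-3.232,-23.013) -> (-10.265,-6.444) [heading=293, draw]
Final: pos=(-10.265,-6.444), heading=293, 4 segment(s) drawn
Segments drawn: 4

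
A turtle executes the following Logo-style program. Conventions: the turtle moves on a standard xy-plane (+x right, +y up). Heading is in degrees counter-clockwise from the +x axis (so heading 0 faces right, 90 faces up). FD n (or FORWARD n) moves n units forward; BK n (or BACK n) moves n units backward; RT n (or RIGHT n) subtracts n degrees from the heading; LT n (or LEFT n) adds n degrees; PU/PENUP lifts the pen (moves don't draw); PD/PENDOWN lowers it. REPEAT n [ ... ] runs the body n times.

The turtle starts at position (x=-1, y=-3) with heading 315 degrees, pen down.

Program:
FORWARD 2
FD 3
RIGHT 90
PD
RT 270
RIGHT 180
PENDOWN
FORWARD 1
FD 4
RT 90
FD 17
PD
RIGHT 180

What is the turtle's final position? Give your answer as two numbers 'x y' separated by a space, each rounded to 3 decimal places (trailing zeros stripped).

Executing turtle program step by step:
Start: pos=(-1,-3), heading=315, pen down
FD 2: (-1,-3) -> (0.414,-4.414) [heading=315, draw]
FD 3: (0.414,-4.414) -> (2.536,-6.536) [heading=315, draw]
RT 90: heading 315 -> 225
PD: pen down
RT 270: heading 225 -> 315
RT 180: heading 315 -> 135
PD: pen down
FD 1: (2.536,-6.536) -> (1.828,-5.828) [heading=135, draw]
FD 4: (1.828,-5.828) -> (-1,-3) [heading=135, draw]
RT 90: heading 135 -> 45
FD 17: (-1,-3) -> (11.021,9.021) [heading=45, draw]
PD: pen down
RT 180: heading 45 -> 225
Final: pos=(11.021,9.021), heading=225, 5 segment(s) drawn

Answer: 11.021 9.021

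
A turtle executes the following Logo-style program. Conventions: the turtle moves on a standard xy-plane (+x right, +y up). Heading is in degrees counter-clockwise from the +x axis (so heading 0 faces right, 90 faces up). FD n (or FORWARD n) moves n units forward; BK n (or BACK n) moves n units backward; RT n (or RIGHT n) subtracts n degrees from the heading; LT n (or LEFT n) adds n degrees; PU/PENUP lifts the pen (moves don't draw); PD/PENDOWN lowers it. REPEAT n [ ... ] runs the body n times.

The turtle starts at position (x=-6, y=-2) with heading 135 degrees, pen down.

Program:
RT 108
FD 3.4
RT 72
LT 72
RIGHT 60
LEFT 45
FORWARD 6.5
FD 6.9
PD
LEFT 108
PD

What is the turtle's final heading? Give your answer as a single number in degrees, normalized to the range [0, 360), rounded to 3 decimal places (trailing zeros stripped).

Executing turtle program step by step:
Start: pos=(-6,-2), heading=135, pen down
RT 108: heading 135 -> 27
FD 3.4: (-6,-2) -> (-2.971,-0.456) [heading=27, draw]
RT 72: heading 27 -> 315
LT 72: heading 315 -> 27
RT 60: heading 27 -> 327
LT 45: heading 327 -> 12
FD 6.5: (-2.971,-0.456) -> (3.387,0.895) [heading=12, draw]
FD 6.9: (3.387,0.895) -> (10.137,2.33) [heading=12, draw]
PD: pen down
LT 108: heading 12 -> 120
PD: pen down
Final: pos=(10.137,2.33), heading=120, 3 segment(s) drawn

Answer: 120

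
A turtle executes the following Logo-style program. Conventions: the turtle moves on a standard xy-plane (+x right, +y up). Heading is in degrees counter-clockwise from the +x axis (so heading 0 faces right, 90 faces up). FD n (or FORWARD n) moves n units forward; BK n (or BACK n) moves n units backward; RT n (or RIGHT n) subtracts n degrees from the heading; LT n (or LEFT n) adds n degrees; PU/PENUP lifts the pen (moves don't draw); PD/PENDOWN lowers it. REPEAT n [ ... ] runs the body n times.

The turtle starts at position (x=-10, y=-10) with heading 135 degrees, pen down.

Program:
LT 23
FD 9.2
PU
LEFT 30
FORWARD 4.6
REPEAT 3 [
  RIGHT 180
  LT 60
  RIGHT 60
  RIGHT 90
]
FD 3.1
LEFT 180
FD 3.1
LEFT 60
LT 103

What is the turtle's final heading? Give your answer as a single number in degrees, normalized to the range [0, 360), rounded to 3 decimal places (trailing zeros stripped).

Executing turtle program step by step:
Start: pos=(-10,-10), heading=135, pen down
LT 23: heading 135 -> 158
FD 9.2: (-10,-10) -> (-18.53,-6.554) [heading=158, draw]
PU: pen up
LT 30: heading 158 -> 188
FD 4.6: (-18.53,-6.554) -> (-23.085,-7.194) [heading=188, move]
REPEAT 3 [
  -- iteration 1/3 --
  RT 180: heading 188 -> 8
  LT 60: heading 8 -> 68
  RT 60: heading 68 -> 8
  RT 90: heading 8 -> 278
  -- iteration 2/3 --
  RT 180: heading 278 -> 98
  LT 60: heading 98 -> 158
  RT 60: heading 158 -> 98
  RT 90: heading 98 -> 8
  -- iteration 3/3 --
  RT 180: heading 8 -> 188
  LT 60: heading 188 -> 248
  RT 60: heading 248 -> 188
  RT 90: heading 188 -> 98
]
FD 3.1: (-23.085,-7.194) -> (-23.517,-4.124) [heading=98, move]
LT 180: heading 98 -> 278
FD 3.1: (-23.517,-4.124) -> (-23.085,-7.194) [heading=278, move]
LT 60: heading 278 -> 338
LT 103: heading 338 -> 81
Final: pos=(-23.085,-7.194), heading=81, 1 segment(s) drawn

Answer: 81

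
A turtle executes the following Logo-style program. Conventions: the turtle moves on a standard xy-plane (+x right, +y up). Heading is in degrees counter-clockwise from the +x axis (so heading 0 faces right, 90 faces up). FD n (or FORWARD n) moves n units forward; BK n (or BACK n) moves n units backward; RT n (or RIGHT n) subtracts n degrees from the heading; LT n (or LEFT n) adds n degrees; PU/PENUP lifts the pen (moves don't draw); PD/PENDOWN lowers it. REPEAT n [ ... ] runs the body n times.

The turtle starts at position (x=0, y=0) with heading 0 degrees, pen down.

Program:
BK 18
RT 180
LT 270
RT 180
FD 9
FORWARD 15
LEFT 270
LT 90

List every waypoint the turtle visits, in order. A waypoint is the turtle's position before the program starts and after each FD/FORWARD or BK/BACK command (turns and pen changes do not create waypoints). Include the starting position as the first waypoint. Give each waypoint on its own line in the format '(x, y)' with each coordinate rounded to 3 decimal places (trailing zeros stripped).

Executing turtle program step by step:
Start: pos=(0,0), heading=0, pen down
BK 18: (0,0) -> (-18,0) [heading=0, draw]
RT 180: heading 0 -> 180
LT 270: heading 180 -> 90
RT 180: heading 90 -> 270
FD 9: (-18,0) -> (-18,-9) [heading=270, draw]
FD 15: (-18,-9) -> (-18,-24) [heading=270, draw]
LT 270: heading 270 -> 180
LT 90: heading 180 -> 270
Final: pos=(-18,-24), heading=270, 3 segment(s) drawn
Waypoints (4 total):
(0, 0)
(-18, 0)
(-18, -9)
(-18, -24)

Answer: (0, 0)
(-18, 0)
(-18, -9)
(-18, -24)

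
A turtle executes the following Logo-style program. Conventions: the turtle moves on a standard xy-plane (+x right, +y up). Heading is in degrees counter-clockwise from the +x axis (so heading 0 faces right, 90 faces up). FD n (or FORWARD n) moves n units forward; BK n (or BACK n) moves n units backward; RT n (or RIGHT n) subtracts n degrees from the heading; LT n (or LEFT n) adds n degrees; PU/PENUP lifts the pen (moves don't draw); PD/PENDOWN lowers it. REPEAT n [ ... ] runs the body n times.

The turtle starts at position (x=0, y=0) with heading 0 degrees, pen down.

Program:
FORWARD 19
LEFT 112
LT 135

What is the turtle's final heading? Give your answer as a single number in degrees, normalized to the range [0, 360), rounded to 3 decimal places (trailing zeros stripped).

Executing turtle program step by step:
Start: pos=(0,0), heading=0, pen down
FD 19: (0,0) -> (19,0) [heading=0, draw]
LT 112: heading 0 -> 112
LT 135: heading 112 -> 247
Final: pos=(19,0), heading=247, 1 segment(s) drawn

Answer: 247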